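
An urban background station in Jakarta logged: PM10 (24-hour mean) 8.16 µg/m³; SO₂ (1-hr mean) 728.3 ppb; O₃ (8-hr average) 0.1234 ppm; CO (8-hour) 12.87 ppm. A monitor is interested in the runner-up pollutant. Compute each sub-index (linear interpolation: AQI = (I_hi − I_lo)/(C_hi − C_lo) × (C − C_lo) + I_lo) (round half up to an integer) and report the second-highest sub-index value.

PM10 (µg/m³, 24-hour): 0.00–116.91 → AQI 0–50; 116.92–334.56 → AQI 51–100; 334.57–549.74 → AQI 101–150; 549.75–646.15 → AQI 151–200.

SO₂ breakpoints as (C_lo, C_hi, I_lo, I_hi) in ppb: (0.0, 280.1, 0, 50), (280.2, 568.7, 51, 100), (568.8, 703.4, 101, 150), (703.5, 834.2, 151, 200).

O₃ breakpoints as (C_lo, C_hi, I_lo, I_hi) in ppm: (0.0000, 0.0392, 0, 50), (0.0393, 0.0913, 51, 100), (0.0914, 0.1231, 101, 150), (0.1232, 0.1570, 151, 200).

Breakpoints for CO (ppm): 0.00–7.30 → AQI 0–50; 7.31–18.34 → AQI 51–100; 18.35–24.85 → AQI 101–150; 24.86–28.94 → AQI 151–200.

151

PM10: row 0.00–116.91 (AQI 0–50). (50−0)·(8.16−0.00)/(116.91−0.00) + 0 = 50·8.16/116.91 + 0 ≈ 3.49 → 3.
SO₂: 728.3 lies in 703.5–834.2, so I_lo=151, I_hi=200, C_lo=703.5, C_hi=834.2.
(200−151)/(834.2−703.5) × (728.3−703.5) + 151 = 49/130.7 × 24.8 + 151 ≈ 160.30 → 160.
O₃ 0.1234: bracket 0.1232–0.1570 → index 151–200; slope 49/0.0338, offset 0.0002.
AQI = 151 + 49/0.0338·0.0002 ≈ 151.29 ⇒ 151.
CO: 12.87 ∈ [7.31, 18.34] ↔ index [51, 100].
51 + (12.87−7.31)·(100−51)/(18.34−7.31) = 51 + 5.56·49/11.03 ≈ 75.70, so AQI = 76.
Sub-indices: PM10→3, SO₂→160, O₃→151, CO→76. Ranked high→low: 160, 151, 76, 3. Second-highest sub-index = 151.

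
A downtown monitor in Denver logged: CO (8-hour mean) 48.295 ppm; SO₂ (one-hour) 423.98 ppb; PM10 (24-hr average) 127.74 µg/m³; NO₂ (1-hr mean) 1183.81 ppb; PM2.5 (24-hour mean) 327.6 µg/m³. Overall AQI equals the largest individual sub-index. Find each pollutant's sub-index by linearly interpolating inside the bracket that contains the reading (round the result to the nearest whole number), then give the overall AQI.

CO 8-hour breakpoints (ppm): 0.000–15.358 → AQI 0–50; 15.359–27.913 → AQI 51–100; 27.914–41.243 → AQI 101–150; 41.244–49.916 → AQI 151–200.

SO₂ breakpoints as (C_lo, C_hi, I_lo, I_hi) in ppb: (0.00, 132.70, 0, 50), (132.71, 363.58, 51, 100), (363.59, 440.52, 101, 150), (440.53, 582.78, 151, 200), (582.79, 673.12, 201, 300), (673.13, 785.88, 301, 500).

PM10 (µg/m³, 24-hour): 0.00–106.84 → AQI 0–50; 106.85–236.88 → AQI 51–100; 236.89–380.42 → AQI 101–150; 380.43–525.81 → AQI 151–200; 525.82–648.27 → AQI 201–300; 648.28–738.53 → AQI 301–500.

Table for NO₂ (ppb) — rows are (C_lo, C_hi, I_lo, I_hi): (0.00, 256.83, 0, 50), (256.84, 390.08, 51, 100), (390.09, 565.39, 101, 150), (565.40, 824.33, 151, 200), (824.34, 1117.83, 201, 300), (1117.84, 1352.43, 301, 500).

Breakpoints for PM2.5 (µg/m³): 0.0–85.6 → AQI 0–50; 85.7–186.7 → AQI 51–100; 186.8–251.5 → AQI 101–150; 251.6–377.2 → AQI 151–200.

CO: 48.295 ∈ [41.244, 49.916] ↔ index [151, 200].
151 + (48.295−41.244)·(200−151)/(49.916−41.244) = 151 + 7.051·49/8.672 ≈ 190.84, so AQI = 191.
SO₂: row 363.59–440.52 (AQI 101–150). (150−101)·(423.98−363.59)/(440.52−363.59) + 101 = 49·60.39/76.93 + 101 ≈ 139.46 → 139.
PM10 127.74: bracket 106.85–236.88 → index 51–100; slope 49/130.03, offset 20.89.
AQI = 51 + 49/130.03·20.89 ≈ 58.87 ⇒ 59.
NO₂: 1183.81 lies in 1117.84–1352.43, so I_lo=301, I_hi=500, C_lo=1117.84, C_hi=1352.43.
(500−301)/(1352.43−1117.84) × (1183.81−1117.84) + 301 = 199/234.59 × 65.97 + 301 ≈ 356.96 → 357.
PM2.5: row 251.6–377.2 (AQI 151–200). (200−151)·(327.6−251.6)/(377.2−251.6) + 151 = 49·76.0/125.6 + 151 ≈ 180.65 → 181.
Sub-indices: CO→191, SO₂→139, PM10→59, NO₂→357, PM2.5→181. Overall AQI = max = 357; dominant pollutant is NO₂.

357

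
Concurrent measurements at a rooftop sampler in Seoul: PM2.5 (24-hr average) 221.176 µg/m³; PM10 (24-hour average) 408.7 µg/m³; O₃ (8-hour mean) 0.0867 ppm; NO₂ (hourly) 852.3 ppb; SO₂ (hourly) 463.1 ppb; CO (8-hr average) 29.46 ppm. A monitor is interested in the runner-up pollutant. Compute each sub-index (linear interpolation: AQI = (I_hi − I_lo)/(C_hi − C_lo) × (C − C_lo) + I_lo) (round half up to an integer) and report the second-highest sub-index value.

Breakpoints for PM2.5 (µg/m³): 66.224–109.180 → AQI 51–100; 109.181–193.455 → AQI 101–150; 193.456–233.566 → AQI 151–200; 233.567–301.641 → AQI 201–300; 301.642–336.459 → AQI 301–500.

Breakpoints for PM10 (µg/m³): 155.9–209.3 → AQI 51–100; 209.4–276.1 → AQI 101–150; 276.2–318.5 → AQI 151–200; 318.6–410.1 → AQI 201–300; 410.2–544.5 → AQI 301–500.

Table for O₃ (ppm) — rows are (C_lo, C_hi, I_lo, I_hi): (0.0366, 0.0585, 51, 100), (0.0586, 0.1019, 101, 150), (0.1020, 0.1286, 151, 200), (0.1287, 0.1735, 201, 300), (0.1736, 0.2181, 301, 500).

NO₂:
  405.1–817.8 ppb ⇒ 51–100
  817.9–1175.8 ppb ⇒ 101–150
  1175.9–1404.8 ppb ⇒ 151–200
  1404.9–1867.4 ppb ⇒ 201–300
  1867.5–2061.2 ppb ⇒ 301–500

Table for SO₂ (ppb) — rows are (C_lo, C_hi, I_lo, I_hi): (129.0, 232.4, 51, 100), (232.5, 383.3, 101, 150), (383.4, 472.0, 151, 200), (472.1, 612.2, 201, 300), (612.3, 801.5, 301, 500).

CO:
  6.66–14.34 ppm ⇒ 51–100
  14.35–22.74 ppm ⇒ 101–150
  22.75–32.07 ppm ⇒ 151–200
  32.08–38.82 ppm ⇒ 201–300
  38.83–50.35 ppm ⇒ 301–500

195

PM2.5 221.176: bracket 193.456–233.566 → index 151–200; slope 49/40.110, offset 27.720.
AQI = 151 + 49/40.110·27.720 ≈ 184.86 ⇒ 185.
PM10: row 318.6–410.1 (AQI 201–300). (300−201)·(408.7−318.6)/(410.1−318.6) + 201 = 99·90.1/91.5 + 201 ≈ 298.49 → 298.
O₃ 0.0867: bracket 0.0586–0.1019 → index 101–150; slope 49/0.0433, offset 0.0281.
AQI = 101 + 49/0.0433·0.0281 ≈ 132.80 ⇒ 133.
NO₂: row 817.9–1175.8 (AQI 101–150). (150−101)·(852.3−817.9)/(1175.8−817.9) + 101 = 49·34.4/357.9 + 101 ≈ 105.71 → 106.
SO₂: 463.1 lies in 383.4–472.0, so I_lo=151, I_hi=200, C_lo=383.4, C_hi=472.0.
(200−151)/(472.0−383.4) × (463.1−383.4) + 151 = 49/88.6 × 79.7 + 151 ≈ 195.08 → 195.
CO: 29.46 lies in 22.75–32.07, so I_lo=151, I_hi=200, C_lo=22.75, C_hi=32.07.
(200−151)/(32.07−22.75) × (29.46−22.75) + 151 = 49/9.32 × 6.71 + 151 ≈ 186.28 → 186.
Sub-indices: PM2.5→185, PM10→298, O₃→133, NO₂→106, SO₂→195, CO→186. Ranked high→low: 298, 195, 186, 185, 133, 106. Second-highest sub-index = 195.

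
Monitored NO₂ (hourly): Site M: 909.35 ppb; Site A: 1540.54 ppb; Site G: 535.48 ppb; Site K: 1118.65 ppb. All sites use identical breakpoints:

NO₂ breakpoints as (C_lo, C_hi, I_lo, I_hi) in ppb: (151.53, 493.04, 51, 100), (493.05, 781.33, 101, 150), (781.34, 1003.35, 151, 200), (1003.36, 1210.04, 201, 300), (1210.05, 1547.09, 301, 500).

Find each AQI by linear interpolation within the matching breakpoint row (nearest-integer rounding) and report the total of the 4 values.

1039

Site M 909.35: bracket 781.34–1003.35 → index 151–200; slope 49/222.01, offset 128.01.
AQI = 151 + 49/222.01·128.01 ≈ 179.25 ⇒ 179.
Site A: 1540.54 ∈ [1210.05, 1547.09] ↔ index [301, 500].
301 + (1540.54−1210.05)·(500−301)/(1547.09−1210.05) = 301 + 330.49·199/337.04 ≈ 496.13, so AQI = 496.
Site G: row 493.05–781.33 (AQI 101–150). (150−101)·(535.48−493.05)/(781.33−493.05) + 101 = 49·42.43/288.28 + 101 ≈ 108.21 → 108.
Site K: 1118.65 lies in 1003.36–1210.04, so I_lo=201, I_hi=300, C_lo=1003.36, C_hi=1210.04.
(300−201)/(1210.04−1003.36) × (1118.65−1003.36) + 201 = 99/206.68 × 115.29 + 201 ≈ 256.22 → 256.
AQIs: Site M=179, Site A=496, Site G=108, Site K=256. Sum = 179 + 496 + 108 + 256 = 1039.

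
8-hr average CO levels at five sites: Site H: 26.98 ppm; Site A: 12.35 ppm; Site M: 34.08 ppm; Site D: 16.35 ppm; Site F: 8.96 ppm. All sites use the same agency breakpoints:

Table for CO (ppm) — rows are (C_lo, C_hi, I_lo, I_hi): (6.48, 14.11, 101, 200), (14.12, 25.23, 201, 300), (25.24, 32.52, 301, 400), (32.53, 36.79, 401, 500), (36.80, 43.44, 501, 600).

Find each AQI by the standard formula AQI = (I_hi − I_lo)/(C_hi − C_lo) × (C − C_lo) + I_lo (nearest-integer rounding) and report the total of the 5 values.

Site H: row 25.24–32.52 (AQI 301–400). (400−301)·(26.98−25.24)/(32.52−25.24) + 301 = 99·1.74/7.28 + 301 ≈ 324.66 → 325.
Site A 12.35: bracket 6.48–14.11 → index 101–200; slope 99/7.63, offset 5.87.
AQI = 101 + 99/7.63·5.87 ≈ 177.16 ⇒ 177.
Site M: row 32.53–36.79 (AQI 401–500). (500−401)·(34.08−32.53)/(36.79−32.53) + 401 = 99·1.55/4.26 + 401 ≈ 437.02 → 437.
Site D: 16.35 ∈ [14.12, 25.23] ↔ index [201, 300].
201 + (16.35−14.12)·(300−201)/(25.23−14.12) = 201 + 2.23·99/11.11 ≈ 220.87, so AQI = 221.
Site F: 8.96 ∈ [6.48, 14.11] ↔ index [101, 200].
101 + (8.96−6.48)·(200−101)/(14.11−6.48) = 101 + 2.48·99/7.63 ≈ 133.18, so AQI = 133.
AQIs: Site H=325, Site A=177, Site M=437, Site D=221, Site F=133. Sum = 325 + 177 + 437 + 221 + 133 = 1293.

1293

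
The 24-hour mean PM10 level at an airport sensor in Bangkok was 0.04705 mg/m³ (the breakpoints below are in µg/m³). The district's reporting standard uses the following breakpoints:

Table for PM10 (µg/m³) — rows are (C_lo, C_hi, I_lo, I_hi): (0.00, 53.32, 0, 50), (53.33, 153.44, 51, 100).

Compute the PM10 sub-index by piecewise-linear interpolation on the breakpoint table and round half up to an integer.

Convert: 0.04705 mg/m³ = 47.05 µg/m³.
PM10: 47.05 ∈ [0.00, 53.32] ↔ index [0, 50].
0 + (47.05−0.00)·(50−0)/(53.32−0.00) = 0 + 47.05·50/53.32 ≈ 44.12, so AQI = 44.
AQI 44 falls in the Good category.

44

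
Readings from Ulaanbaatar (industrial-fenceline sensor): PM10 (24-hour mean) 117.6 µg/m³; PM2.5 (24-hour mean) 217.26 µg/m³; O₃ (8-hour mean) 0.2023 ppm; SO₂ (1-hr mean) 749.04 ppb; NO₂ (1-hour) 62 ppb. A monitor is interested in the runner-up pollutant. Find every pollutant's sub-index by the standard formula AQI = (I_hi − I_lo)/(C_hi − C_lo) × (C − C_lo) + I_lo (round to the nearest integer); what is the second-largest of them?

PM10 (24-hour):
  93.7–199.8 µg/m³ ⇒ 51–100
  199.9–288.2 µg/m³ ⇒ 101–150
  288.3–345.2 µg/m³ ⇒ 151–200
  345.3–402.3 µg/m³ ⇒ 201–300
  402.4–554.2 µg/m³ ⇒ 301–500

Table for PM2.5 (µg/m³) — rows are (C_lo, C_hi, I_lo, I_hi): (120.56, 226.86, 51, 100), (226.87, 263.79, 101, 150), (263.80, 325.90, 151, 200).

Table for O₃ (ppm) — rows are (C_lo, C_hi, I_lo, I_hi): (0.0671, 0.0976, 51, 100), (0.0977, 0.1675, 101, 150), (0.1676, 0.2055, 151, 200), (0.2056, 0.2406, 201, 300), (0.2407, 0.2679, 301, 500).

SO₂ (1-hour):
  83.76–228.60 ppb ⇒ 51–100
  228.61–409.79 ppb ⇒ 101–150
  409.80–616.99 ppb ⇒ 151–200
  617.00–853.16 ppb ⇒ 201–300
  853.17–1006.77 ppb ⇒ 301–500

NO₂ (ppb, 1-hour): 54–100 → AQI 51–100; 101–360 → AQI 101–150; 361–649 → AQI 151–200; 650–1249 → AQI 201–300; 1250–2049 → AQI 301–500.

PM10: 117.6 lies in 93.7–199.8, so I_lo=51, I_hi=100, C_lo=93.7, C_hi=199.8.
(100−51)/(199.8−93.7) × (117.6−93.7) + 51 = 49/106.1 × 23.9 + 51 ≈ 62.04 → 62.
PM2.5: row 120.56–226.86 (AQI 51–100). (100−51)·(217.26−120.56)/(226.86−120.56) + 51 = 49·96.70/106.30 + 51 ≈ 95.57 → 96.
O₃ 0.2023: bracket 0.1676–0.2055 → index 151–200; slope 49/0.0379, offset 0.0347.
AQI = 151 + 49/0.0379·0.0347 ≈ 195.86 ⇒ 196.
SO₂: row 617.00–853.16 (AQI 201–300). (300−201)·(749.04−617.00)/(853.16−617.00) + 201 = 99·132.04/236.16 + 201 ≈ 256.35 → 256.
NO₂ 62: bracket 54–100 → index 51–100; slope 49/46, offset 8.
AQI = 51 + 49/46·8 ≈ 59.52 ⇒ 60.
Sub-indices: PM10→62, PM2.5→96, O₃→196, SO₂→256, NO₂→60. Ranked high→low: 256, 196, 96, 62, 60. Second-highest sub-index = 196.

196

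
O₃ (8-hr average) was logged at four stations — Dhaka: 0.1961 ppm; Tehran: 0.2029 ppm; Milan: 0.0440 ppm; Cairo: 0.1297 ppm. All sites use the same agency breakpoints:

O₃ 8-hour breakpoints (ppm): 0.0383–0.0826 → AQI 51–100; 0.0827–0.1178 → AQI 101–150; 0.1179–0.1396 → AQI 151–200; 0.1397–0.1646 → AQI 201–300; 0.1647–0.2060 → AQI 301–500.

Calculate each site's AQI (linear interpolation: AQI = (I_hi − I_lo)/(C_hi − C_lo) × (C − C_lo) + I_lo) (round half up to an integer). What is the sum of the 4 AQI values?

1172

Dhaka: row 0.1647–0.2060 (AQI 301–500). (500−301)·(0.1961−0.1647)/(0.2060−0.1647) + 301 = 199·0.0314/0.0413 + 301 ≈ 452.30 → 452.
Tehran 0.2029: bracket 0.1647–0.2060 → index 301–500; slope 199/0.0413, offset 0.0382.
AQI = 301 + 199/0.0413·0.0382 ≈ 485.06 ⇒ 485.
Milan: row 0.0383–0.0826 (AQI 51–100). (100−51)·(0.0440−0.0383)/(0.0826−0.0383) + 51 = 49·0.0057/0.0443 + 51 ≈ 57.30 → 57.
Cairo: 0.1297 lies in 0.1179–0.1396, so I_lo=151, I_hi=200, C_lo=0.1179, C_hi=0.1396.
(200−151)/(0.1396−0.1179) × (0.1297−0.1179) + 151 = 49/0.0217 × 0.0118 + 151 ≈ 177.65 → 178.
AQIs: Dhaka=452, Tehran=485, Milan=57, Cairo=178. Sum = 452 + 485 + 57 + 178 = 1172.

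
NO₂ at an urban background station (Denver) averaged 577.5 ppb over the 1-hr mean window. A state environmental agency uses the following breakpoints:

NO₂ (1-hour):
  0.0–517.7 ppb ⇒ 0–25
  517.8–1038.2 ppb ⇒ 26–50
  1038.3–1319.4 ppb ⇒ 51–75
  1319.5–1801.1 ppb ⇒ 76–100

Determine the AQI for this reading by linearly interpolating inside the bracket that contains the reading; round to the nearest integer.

NO₂ 577.5: bracket 517.8–1038.2 → index 26–50; slope 24/520.4, offset 59.7.
AQI = 26 + 24/520.4·59.7 ≈ 28.75 ⇒ 29.

29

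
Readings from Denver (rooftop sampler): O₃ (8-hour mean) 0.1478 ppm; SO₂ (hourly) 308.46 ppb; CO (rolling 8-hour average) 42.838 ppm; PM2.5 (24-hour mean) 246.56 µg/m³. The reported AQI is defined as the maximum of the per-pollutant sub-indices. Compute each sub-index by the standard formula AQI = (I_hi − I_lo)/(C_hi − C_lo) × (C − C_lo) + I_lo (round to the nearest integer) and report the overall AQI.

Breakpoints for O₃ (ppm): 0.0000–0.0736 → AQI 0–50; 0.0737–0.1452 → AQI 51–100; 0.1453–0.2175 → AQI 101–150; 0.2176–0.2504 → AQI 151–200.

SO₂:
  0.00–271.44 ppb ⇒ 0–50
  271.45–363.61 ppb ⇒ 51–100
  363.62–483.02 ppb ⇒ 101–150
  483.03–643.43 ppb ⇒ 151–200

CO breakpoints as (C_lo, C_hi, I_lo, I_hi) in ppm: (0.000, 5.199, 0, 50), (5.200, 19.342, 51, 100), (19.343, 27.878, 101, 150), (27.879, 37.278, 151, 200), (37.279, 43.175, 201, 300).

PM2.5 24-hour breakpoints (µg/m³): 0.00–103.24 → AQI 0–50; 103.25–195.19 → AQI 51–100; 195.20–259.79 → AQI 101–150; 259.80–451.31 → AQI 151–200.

O₃: 0.1478 lies in 0.1453–0.2175, so I_lo=101, I_hi=150, C_lo=0.1453, C_hi=0.2175.
(150−101)/(0.2175−0.1453) × (0.1478−0.1453) + 101 = 49/0.0722 × 0.0025 + 101 ≈ 102.70 → 103.
SO₂: row 271.45–363.61 (AQI 51–100). (100−51)·(308.46−271.45)/(363.61−271.45) + 51 = 49·37.01/92.16 + 51 ≈ 70.68 → 71.
CO: 42.838 ∈ [37.279, 43.175] ↔ index [201, 300].
201 + (42.838−37.279)·(300−201)/(43.175−37.279) = 201 + 5.559·99/5.896 ≈ 294.34, so AQI = 294.
PM2.5: row 195.20–259.79 (AQI 101–150). (150−101)·(246.56−195.20)/(259.79−195.20) + 101 = 49·51.36/64.59 + 101 ≈ 139.96 → 140.
Sub-indices: O₃→103, SO₂→71, CO→294, PM2.5→140. Overall AQI = max = 294; dominant pollutant is CO.

294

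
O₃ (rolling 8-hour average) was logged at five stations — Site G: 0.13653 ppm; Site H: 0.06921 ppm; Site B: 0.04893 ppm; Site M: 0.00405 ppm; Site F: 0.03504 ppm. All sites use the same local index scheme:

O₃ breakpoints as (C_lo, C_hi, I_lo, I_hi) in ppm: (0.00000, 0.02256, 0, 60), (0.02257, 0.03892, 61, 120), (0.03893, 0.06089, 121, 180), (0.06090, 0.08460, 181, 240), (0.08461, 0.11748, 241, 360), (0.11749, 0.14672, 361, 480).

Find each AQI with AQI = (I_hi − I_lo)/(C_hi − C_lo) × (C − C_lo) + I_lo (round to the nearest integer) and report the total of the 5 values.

906

Site G: 0.13653 lies in 0.11749–0.14672, so I_lo=361, I_hi=480, C_lo=0.11749, C_hi=0.14672.
(480−361)/(0.14672−0.11749) × (0.13653−0.11749) + 361 = 119/0.02923 × 0.01904 + 361 ≈ 438.51 → 439.
Site H 0.06921: bracket 0.06090–0.08460 → index 181–240; slope 59/0.02370, offset 0.00831.
AQI = 181 + 59/0.02370·0.00831 ≈ 201.69 ⇒ 202.
Site B: 0.04893 ∈ [0.03893, 0.06089] ↔ index [121, 180].
121 + (0.04893−0.03893)·(180−121)/(0.06089−0.03893) = 121 + 0.01000·59/0.02196 ≈ 147.87, so AQI = 148.
Site M: 0.00405 ∈ [0.00000, 0.02256] ↔ index [0, 60].
0 + (0.00405−0.00000)·(60−0)/(0.02256−0.00000) = 0 + 0.00405·60/0.02256 ≈ 10.77, so AQI = 11.
Site F: row 0.02257–0.03892 (AQI 61–120). (120−61)·(0.03504−0.02257)/(0.03892−0.02257) + 61 = 59·0.01247/0.01635 + 61 ≈ 106.00 → 106.
AQIs: Site G=439, Site H=202, Site B=148, Site M=11, Site F=106. Sum = 439 + 202 + 148 + 11 + 106 = 906.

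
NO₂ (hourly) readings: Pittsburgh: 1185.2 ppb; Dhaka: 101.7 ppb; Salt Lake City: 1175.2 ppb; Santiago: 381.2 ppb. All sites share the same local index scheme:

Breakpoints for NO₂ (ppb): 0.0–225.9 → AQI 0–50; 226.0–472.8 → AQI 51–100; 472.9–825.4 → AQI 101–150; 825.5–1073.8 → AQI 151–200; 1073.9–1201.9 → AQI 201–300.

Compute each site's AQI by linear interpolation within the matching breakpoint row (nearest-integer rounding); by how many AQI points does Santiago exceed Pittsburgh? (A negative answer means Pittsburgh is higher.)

-205

Pittsburgh: 1185.2 lies in 1073.9–1201.9, so I_lo=201, I_hi=300, C_lo=1073.9, C_hi=1201.9.
(300−201)/(1201.9−1073.9) × (1185.2−1073.9) + 201 = 99/128.0 × 111.3 + 201 ≈ 287.08 → 287.
Dhaka: 101.7 ∈ [0.0, 225.9] ↔ index [0, 50].
0 + (101.7−0.0)·(50−0)/(225.9−0.0) = 0 + 101.7·50/225.9 ≈ 22.51, so AQI = 23.
Salt Lake City 1175.2: bracket 1073.9–1201.9 → index 201–300; slope 99/128.0, offset 101.3.
AQI = 201 + 99/128.0·101.3 ≈ 279.35 ⇒ 279.
Santiago: 381.2 lies in 226.0–472.8, so I_lo=51, I_hi=100, C_lo=226.0, C_hi=472.8.
(100−51)/(472.8−226.0) × (381.2−226.0) + 51 = 49/246.8 × 155.2 + 51 ≈ 81.81 → 82.
AQIs: Pittsburgh=287, Dhaka=23, Salt Lake City=279, Santiago=82. Santiago (82) − Pittsburgh (287) = -205.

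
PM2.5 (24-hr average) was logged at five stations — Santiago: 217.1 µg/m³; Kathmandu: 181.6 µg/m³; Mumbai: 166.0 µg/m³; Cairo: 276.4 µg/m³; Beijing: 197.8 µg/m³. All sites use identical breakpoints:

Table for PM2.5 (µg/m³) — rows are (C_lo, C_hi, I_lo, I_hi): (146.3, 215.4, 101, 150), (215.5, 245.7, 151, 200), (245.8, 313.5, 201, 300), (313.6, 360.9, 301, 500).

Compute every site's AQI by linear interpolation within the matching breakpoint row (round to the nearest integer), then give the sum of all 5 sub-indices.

779

Santiago: row 215.5–245.7 (AQI 151–200). (200−151)·(217.1−215.5)/(245.7−215.5) + 151 = 49·1.6/30.2 + 151 ≈ 153.60 → 154.
Kathmandu: 181.6 lies in 146.3–215.4, so I_lo=101, I_hi=150, C_lo=146.3, C_hi=215.4.
(150−101)/(215.4−146.3) × (181.6−146.3) + 101 = 49/69.1 × 35.3 + 101 ≈ 126.03 → 126.
Mumbai: row 146.3–215.4 (AQI 101–150). (150−101)·(166.0−146.3)/(215.4−146.3) + 101 = 49·19.7/69.1 + 101 ≈ 114.97 → 115.
Cairo: row 245.8–313.5 (AQI 201–300). (300−201)·(276.4−245.8)/(313.5−245.8) + 201 = 99·30.6/67.7 + 201 ≈ 245.75 → 246.
Beijing: 197.8 ∈ [146.3, 215.4] ↔ index [101, 150].
101 + (197.8−146.3)·(150−101)/(215.4−146.3) = 101 + 51.5·49/69.1 ≈ 137.52, so AQI = 138.
AQIs: Santiago=154, Kathmandu=126, Mumbai=115, Cairo=246, Beijing=138. Sum = 154 + 126 + 115 + 246 + 138 = 779.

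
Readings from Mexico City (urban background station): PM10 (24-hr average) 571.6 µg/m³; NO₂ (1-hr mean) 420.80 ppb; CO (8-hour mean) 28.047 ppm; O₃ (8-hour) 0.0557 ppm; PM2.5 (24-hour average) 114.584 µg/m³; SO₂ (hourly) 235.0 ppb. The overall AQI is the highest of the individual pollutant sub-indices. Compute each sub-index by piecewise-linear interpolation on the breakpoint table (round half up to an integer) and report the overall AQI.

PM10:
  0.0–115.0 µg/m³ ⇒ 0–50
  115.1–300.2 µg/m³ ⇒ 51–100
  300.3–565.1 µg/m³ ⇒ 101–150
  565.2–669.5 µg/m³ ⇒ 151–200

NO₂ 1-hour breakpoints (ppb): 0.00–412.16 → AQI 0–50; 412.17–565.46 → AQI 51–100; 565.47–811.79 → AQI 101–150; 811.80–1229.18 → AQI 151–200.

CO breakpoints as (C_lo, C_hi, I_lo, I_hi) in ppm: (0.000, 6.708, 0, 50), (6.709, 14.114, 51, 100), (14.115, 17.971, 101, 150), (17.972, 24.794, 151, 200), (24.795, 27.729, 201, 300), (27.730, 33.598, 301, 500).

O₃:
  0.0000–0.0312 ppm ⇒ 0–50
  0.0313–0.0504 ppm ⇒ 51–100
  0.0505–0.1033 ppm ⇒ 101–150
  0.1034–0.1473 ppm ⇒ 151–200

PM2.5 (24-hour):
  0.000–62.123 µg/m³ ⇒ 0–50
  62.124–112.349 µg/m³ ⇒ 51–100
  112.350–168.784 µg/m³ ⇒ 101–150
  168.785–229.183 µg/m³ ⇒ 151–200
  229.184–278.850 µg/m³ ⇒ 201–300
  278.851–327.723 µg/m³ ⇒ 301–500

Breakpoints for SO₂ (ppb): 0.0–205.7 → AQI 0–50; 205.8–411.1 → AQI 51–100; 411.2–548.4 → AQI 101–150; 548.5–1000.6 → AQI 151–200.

PM10: 571.6 lies in 565.2–669.5, so I_lo=151, I_hi=200, C_lo=565.2, C_hi=669.5.
(200−151)/(669.5−565.2) × (571.6−565.2) + 151 = 49/104.3 × 6.4 + 151 ≈ 154.01 → 154.
NO₂ 420.80: bracket 412.17–565.46 → index 51–100; slope 49/153.29, offset 8.63.
AQI = 51 + 49/153.29·8.63 ≈ 53.76 ⇒ 54.
CO: 28.047 ∈ [27.730, 33.598] ↔ index [301, 500].
301 + (28.047−27.730)·(500−301)/(33.598−27.730) = 301 + 0.317·199/5.868 ≈ 311.75, so AQI = 312.
O₃: 0.0557 lies in 0.0505–0.1033, so I_lo=101, I_hi=150, C_lo=0.0505, C_hi=0.1033.
(150−101)/(0.1033−0.0505) × (0.0557−0.0505) + 101 = 49/0.0528 × 0.0052 + 101 ≈ 105.83 → 106.
PM2.5: 114.584 ∈ [112.350, 168.784] ↔ index [101, 150].
101 + (114.584−112.350)·(150−101)/(168.784−112.350) = 101 + 2.234·49/56.434 ≈ 102.94, so AQI = 103.
SO₂: 235.0 ∈ [205.8, 411.1] ↔ index [51, 100].
51 + (235.0−205.8)·(100−51)/(411.1−205.8) = 51 + 29.2·49/205.3 ≈ 57.97, so AQI = 58.
Sub-indices: PM10→154, NO₂→54, CO→312, O₃→106, PM2.5→103, SO₂→58. Overall AQI = max = 312; dominant pollutant is CO.
AQI 312: Hazardous.

312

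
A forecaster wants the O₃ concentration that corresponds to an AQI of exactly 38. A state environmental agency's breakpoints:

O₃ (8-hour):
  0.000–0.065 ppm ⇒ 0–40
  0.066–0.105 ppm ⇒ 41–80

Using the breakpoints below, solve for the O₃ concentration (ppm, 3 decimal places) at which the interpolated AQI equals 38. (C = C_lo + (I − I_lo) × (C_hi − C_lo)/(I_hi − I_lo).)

0.062

AQI 38 lies in the 0–40 band, which corresponds to 0.000–0.065 ppm.
C = 0.000 + (38−0)×(0.065−0.000)/(40−0) = 0.000 + 38×0.065/40 ≈ 0.06175 ppm → 0.062 ppm to 3 dp.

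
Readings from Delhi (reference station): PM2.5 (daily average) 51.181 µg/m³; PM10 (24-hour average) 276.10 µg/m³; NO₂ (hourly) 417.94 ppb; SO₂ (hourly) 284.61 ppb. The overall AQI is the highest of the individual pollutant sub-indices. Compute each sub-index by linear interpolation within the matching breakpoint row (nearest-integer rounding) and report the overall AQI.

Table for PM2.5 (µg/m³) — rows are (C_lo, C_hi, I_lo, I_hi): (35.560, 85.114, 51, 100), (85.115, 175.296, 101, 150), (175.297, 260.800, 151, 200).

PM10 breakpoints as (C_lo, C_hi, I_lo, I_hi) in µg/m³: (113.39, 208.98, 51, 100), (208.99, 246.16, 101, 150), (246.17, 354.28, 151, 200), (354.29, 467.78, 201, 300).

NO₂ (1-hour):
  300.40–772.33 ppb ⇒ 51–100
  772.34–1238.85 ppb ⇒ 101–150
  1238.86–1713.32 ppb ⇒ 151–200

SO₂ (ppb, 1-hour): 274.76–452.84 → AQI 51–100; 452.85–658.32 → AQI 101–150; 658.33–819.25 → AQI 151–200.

PM2.5: 51.181 ∈ [35.560, 85.114] ↔ index [51, 100].
51 + (51.181−35.560)·(100−51)/(85.114−35.560) = 51 + 15.621·49/49.554 ≈ 66.45, so AQI = 66.
PM10: 276.10 lies in 246.17–354.28, so I_lo=151, I_hi=200, C_lo=246.17, C_hi=354.28.
(200−151)/(354.28−246.17) × (276.10−246.17) + 151 = 49/108.11 × 29.93 + 151 ≈ 164.57 → 165.
NO₂: 417.94 lies in 300.40–772.33, so I_lo=51, I_hi=100, C_lo=300.40, C_hi=772.33.
(100−51)/(772.33−300.40) × (417.94−300.40) + 51 = 49/471.93 × 117.54 + 51 ≈ 63.20 → 63.
SO₂: row 274.76–452.84 (AQI 51–100). (100−51)·(284.61−274.76)/(452.84−274.76) + 51 = 49·9.85/178.08 + 51 ≈ 53.71 → 54.
Sub-indices: PM2.5→66, PM10→165, NO₂→63, SO₂→54. Overall AQI = max = 165; dominant pollutant is PM10.
AQI 165: Unhealthy.

165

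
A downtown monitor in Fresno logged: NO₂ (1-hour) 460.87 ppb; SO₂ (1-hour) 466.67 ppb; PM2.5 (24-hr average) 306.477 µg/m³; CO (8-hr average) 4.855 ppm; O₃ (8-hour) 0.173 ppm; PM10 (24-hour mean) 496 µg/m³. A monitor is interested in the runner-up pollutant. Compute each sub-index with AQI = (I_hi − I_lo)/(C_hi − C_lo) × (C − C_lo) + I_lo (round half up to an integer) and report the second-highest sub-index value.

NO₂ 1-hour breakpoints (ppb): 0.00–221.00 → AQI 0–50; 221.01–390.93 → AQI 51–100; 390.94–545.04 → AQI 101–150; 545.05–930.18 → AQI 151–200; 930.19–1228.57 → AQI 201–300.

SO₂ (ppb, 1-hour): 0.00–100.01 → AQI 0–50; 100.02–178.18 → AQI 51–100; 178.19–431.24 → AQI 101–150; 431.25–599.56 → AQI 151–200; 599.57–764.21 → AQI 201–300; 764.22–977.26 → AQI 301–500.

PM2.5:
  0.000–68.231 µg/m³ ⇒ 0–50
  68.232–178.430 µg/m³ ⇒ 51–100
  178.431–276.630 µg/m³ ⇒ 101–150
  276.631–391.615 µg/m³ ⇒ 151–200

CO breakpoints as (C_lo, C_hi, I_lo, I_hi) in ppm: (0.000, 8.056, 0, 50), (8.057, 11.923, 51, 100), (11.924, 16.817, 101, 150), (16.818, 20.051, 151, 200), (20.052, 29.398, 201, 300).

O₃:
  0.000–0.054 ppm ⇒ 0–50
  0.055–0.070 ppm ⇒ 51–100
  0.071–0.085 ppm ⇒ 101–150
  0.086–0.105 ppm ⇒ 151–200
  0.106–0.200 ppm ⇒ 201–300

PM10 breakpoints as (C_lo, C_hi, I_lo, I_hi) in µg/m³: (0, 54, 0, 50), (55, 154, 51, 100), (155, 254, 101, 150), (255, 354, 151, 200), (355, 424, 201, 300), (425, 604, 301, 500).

272

NO₂: 460.87 ∈ [390.94, 545.04] ↔ index [101, 150].
101 + (460.87−390.94)·(150−101)/(545.04−390.94) = 101 + 69.93·49/154.10 ≈ 123.24, so AQI = 123.
SO₂: 466.67 lies in 431.25–599.56, so I_lo=151, I_hi=200, C_lo=431.25, C_hi=599.56.
(200−151)/(599.56−431.25) × (466.67−431.25) + 151 = 49/168.31 × 35.42 + 151 ≈ 161.31 → 161.
PM2.5: row 276.631–391.615 (AQI 151–200). (200−151)·(306.477−276.631)/(391.615−276.631) + 151 = 49·29.846/114.984 + 151 ≈ 163.72 → 164.
CO: 4.855 ∈ [0.000, 8.056] ↔ index [0, 50].
0 + (4.855−0.000)·(50−0)/(8.056−0.000) = 0 + 4.855·50/8.056 ≈ 30.13, so AQI = 30.
O₃: 0.173 lies in 0.106–0.200, so I_lo=201, I_hi=300, C_lo=0.106, C_hi=0.200.
(300−201)/(0.200−0.106) × (0.173−0.106) + 201 = 99/0.094 × 0.067 + 201 ≈ 271.56 → 272.
PM10: row 425–604 (AQI 301–500). (500−301)·(496−425)/(604−425) + 301 = 199·71/179 + 301 ≈ 379.93 → 380.
Sub-indices: NO₂→123, SO₂→161, PM2.5→164, CO→30, O₃→272, PM10→380. Ranked high→low: 380, 272, 164, 161, 123, 30. Second-highest sub-index = 272.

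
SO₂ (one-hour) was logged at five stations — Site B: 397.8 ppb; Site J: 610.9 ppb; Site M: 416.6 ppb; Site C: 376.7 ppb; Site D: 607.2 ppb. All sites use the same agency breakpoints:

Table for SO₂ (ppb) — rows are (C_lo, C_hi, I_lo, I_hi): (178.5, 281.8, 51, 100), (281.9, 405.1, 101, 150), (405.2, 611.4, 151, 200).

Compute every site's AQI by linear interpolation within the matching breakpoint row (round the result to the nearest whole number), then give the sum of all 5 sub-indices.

839

Site B 397.8: bracket 281.9–405.1 → index 101–150; slope 49/123.2, offset 115.9.
AQI = 101 + 49/123.2·115.9 ≈ 147.10 ⇒ 147.
Site J 610.9: bracket 405.2–611.4 → index 151–200; slope 49/206.2, offset 205.7.
AQI = 151 + 49/206.2·205.7 ≈ 199.88 ⇒ 200.
Site M: 416.6 ∈ [405.2, 611.4] ↔ index [151, 200].
151 + (416.6−405.2)·(200−151)/(611.4−405.2) = 151 + 11.4·49/206.2 ≈ 153.71, so AQI = 154.
Site C: 376.7 lies in 281.9–405.1, so I_lo=101, I_hi=150, C_lo=281.9, C_hi=405.1.
(150−101)/(405.1−281.9) × (376.7−281.9) + 101 = 49/123.2 × 94.8 + 101 ≈ 138.70 → 139.
Site D: 607.2 lies in 405.2–611.4, so I_lo=151, I_hi=200, C_lo=405.2, C_hi=611.4.
(200−151)/(611.4−405.2) × (607.2−405.2) + 151 = 49/206.2 × 202.0 + 151 ≈ 199.00 → 199.
AQIs: Site B=147, Site J=200, Site M=154, Site C=139, Site D=199. Sum = 147 + 200 + 154 + 139 + 199 = 839.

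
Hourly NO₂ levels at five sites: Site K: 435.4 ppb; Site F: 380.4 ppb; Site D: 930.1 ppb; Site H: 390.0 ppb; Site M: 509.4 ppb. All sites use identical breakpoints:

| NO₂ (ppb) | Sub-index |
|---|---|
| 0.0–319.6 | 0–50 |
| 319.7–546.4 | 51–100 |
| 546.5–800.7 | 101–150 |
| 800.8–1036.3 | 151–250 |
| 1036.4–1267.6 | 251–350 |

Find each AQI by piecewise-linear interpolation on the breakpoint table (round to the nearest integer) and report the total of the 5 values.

503

Site K: 435.4 lies in 319.7–546.4, so I_lo=51, I_hi=100, C_lo=319.7, C_hi=546.4.
(100−51)/(546.4−319.7) × (435.4−319.7) + 51 = 49/226.7 × 115.7 + 51 ≈ 76.01 → 76.
Site F: 380.4 lies in 319.7–546.4, so I_lo=51, I_hi=100, C_lo=319.7, C_hi=546.4.
(100−51)/(546.4−319.7) × (380.4−319.7) + 51 = 49/226.7 × 60.7 + 51 ≈ 64.12 → 64.
Site D: row 800.8–1036.3 (AQI 151–250). (250−151)·(930.1−800.8)/(1036.3−800.8) + 151 = 99·129.3/235.5 + 151 ≈ 205.36 → 205.
Site H: 390.0 lies in 319.7–546.4, so I_lo=51, I_hi=100, C_lo=319.7, C_hi=546.4.
(100−51)/(546.4−319.7) × (390.0−319.7) + 51 = 49/226.7 × 70.3 + 51 ≈ 66.19 → 66.
Site M 509.4: bracket 319.7–546.4 → index 51–100; slope 49/226.7, offset 189.7.
AQI = 51 + 49/226.7·189.7 ≈ 92.00 ⇒ 92.
AQIs: Site K=76, Site F=64, Site D=205, Site H=66, Site M=92. Sum = 76 + 64 + 205 + 66 + 92 = 503.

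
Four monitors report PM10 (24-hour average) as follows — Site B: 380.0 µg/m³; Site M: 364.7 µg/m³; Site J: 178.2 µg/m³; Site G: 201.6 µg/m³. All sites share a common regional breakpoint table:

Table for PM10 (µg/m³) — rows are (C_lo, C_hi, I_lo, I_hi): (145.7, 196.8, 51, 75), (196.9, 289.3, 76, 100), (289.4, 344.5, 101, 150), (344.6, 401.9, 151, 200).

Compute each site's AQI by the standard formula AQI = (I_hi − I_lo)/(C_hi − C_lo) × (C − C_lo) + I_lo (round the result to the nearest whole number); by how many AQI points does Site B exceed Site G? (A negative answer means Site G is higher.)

104

Site B: row 344.6–401.9 (AQI 151–200). (200−151)·(380.0−344.6)/(401.9−344.6) + 151 = 49·35.4/57.3 + 151 ≈ 181.27 → 181.
Site M: 364.7 lies in 344.6–401.9, so I_lo=151, I_hi=200, C_lo=344.6, C_hi=401.9.
(200−151)/(401.9−344.6) × (364.7−344.6) + 151 = 49/57.3 × 20.1 + 151 ≈ 168.19 → 168.
Site J 178.2: bracket 145.7–196.8 → index 51–75; slope 24/51.1, offset 32.5.
AQI = 51 + 24/51.1·32.5 ≈ 66.26 ⇒ 66.
Site G: 201.6 lies in 196.9–289.3, so I_lo=76, I_hi=100, C_lo=196.9, C_hi=289.3.
(100−76)/(289.3−196.9) × (201.6−196.9) + 76 = 24/92.4 × 4.7 + 76 ≈ 77.22 → 77.
AQIs: Site B=181, Site M=168, Site J=66, Site G=77. Site B (181) − Site G (77) = 104.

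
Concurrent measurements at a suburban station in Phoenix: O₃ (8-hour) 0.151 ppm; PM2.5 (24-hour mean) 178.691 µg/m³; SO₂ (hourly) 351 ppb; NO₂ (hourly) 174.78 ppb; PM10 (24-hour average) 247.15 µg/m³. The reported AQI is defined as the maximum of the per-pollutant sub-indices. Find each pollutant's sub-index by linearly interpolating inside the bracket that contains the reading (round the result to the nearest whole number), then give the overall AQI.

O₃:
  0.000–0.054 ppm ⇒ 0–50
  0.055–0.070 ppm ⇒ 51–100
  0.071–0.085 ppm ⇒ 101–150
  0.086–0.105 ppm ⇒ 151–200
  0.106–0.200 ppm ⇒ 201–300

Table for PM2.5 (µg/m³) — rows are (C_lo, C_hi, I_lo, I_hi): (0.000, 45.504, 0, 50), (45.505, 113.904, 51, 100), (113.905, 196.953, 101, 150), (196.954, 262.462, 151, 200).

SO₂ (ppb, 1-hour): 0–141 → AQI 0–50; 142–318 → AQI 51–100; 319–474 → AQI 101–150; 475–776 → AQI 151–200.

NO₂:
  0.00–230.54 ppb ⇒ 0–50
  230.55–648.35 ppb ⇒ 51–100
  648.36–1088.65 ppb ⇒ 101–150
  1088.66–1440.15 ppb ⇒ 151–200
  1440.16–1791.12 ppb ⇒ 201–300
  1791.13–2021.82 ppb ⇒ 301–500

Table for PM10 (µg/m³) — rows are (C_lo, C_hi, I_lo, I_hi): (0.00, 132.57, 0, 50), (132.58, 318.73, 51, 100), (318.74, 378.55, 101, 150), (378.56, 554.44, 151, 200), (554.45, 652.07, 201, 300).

248

O₃: row 0.106–0.200 (AQI 201–300). (300−201)·(0.151−0.106)/(0.200−0.106) + 201 = 99·0.045/0.094 + 201 ≈ 248.39 → 248.
PM2.5 178.691: bracket 113.905–196.953 → index 101–150; slope 49/83.048, offset 64.786.
AQI = 101 + 49/83.048·64.786 ≈ 139.23 ⇒ 139.
SO₂: row 319–474 (AQI 101–150). (150−101)·(351−319)/(474−319) + 101 = 49·32/155 + 101 ≈ 111.12 → 111.
NO₂: row 0.00–230.54 (AQI 0–50). (50−0)·(174.78−0.00)/(230.54−0.00) + 0 = 50·174.78/230.54 + 0 ≈ 37.91 → 38.
PM10 247.15: bracket 132.58–318.73 → index 51–100; slope 49/186.15, offset 114.57.
AQI = 51 + 49/186.15·114.57 ≈ 81.16 ⇒ 81.
Sub-indices: O₃→248, PM2.5→139, SO₂→111, NO₂→38, PM10→81. Overall AQI = max = 248; dominant pollutant is O₃.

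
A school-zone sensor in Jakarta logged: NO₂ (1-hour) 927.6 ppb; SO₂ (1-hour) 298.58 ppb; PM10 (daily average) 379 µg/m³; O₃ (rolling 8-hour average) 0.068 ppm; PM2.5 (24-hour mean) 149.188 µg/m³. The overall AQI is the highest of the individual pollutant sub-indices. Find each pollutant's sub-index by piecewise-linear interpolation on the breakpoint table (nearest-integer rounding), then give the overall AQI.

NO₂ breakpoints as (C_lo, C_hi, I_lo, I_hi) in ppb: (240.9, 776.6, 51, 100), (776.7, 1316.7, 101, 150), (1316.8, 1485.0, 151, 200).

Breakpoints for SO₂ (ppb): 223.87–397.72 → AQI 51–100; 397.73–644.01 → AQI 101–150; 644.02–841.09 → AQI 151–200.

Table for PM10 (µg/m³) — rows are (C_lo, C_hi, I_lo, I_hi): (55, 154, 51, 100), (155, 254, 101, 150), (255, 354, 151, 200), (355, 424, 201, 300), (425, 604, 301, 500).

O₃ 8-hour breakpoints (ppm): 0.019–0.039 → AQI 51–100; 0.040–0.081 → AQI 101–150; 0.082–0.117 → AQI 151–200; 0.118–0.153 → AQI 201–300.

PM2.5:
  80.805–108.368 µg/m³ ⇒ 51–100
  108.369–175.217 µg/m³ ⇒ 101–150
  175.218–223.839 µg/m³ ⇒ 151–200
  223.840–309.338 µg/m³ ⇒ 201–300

235

NO₂: row 776.7–1316.7 (AQI 101–150). (150−101)·(927.6−776.7)/(1316.7−776.7) + 101 = 49·150.9/540.0 + 101 ≈ 114.69 → 115.
SO₂: 298.58 ∈ [223.87, 397.72] ↔ index [51, 100].
51 + (298.58−223.87)·(100−51)/(397.72−223.87) = 51 + 74.71·49/173.85 ≈ 72.06, so AQI = 72.
PM10 379: bracket 355–424 → index 201–300; slope 99/69, offset 24.
AQI = 201 + 99/69·24 ≈ 235.43 ⇒ 235.
O₃ 0.068: bracket 0.040–0.081 → index 101–150; slope 49/0.041, offset 0.028.
AQI = 101 + 49/0.041·0.028 ≈ 134.46 ⇒ 134.
PM2.5: row 108.369–175.217 (AQI 101–150). (150−101)·(149.188−108.369)/(175.217−108.369) + 101 = 49·40.819/66.848 + 101 ≈ 130.92 → 131.
Sub-indices: NO₂→115, SO₂→72, PM10→235, O₃→134, PM2.5→131. Overall AQI = max = 235; dominant pollutant is PM10.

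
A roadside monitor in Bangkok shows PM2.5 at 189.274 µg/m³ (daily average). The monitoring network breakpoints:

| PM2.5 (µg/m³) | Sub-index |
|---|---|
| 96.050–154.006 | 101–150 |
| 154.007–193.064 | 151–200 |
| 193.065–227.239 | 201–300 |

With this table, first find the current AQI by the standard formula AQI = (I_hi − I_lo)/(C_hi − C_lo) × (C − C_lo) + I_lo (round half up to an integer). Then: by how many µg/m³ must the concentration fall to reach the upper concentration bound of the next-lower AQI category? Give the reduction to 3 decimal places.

PM2.5 189.274: bracket 154.007–193.064 → index 151–200; slope 49/39.057, offset 35.267.
AQI = 151 + 49/39.057·35.267 ≈ 195.25 ⇒ 195.
Current AQI 195 is in the Unhealthy range (151–200). The next-lower category tops out at AQI 150, whose upper concentration bound is 154.006 µg/m³.
Reduction needed = 189.274 − 154.006 = 35.268 µg/m³.

35.268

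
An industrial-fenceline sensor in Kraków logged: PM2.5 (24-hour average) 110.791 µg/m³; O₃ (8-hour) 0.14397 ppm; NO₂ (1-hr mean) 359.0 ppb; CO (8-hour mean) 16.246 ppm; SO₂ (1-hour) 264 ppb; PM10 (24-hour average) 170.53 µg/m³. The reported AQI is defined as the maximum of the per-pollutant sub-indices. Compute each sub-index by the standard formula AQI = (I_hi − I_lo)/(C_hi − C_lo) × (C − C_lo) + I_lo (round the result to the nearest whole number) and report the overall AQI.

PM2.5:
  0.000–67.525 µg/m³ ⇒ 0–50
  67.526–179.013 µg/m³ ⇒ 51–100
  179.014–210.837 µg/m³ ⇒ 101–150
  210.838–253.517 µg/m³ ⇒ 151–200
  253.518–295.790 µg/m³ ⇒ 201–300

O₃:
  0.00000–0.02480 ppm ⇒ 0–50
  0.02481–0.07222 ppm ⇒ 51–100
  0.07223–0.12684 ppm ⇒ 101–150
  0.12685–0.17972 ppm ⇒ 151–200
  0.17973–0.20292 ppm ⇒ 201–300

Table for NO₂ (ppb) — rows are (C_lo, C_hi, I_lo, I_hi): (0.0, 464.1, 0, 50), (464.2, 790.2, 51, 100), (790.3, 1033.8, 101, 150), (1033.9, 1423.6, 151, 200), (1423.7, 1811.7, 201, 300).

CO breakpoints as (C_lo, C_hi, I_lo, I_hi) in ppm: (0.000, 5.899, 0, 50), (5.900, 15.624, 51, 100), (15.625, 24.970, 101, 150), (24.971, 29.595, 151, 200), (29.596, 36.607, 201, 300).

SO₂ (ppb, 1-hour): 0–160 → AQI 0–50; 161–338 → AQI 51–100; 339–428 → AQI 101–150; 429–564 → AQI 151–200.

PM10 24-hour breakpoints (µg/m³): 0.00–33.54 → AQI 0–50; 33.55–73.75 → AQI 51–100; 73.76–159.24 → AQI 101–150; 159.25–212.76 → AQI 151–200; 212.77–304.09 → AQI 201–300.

PM2.5: 110.791 ∈ [67.526, 179.013] ↔ index [51, 100].
51 + (110.791−67.526)·(100−51)/(179.013−67.526) = 51 + 43.265·49/111.487 ≈ 70.02, so AQI = 70.
O₃: row 0.12685–0.17972 (AQI 151–200). (200−151)·(0.14397−0.12685)/(0.17972−0.12685) + 151 = 49·0.01712/0.05287 + 151 ≈ 166.87 → 167.
NO₂ 359.0: bracket 0.0–464.1 → index 0–50; slope 50/464.1, offset 359.0.
AQI = 0 + 50/464.1·359.0 ≈ 38.68 ⇒ 39.
CO: row 15.625–24.970 (AQI 101–150). (150−101)·(16.246−15.625)/(24.970−15.625) + 101 = 49·0.621/9.345 + 101 ≈ 104.26 → 104.
SO₂: 264 ∈ [161, 338] ↔ index [51, 100].
51 + (264−161)·(100−51)/(338−161) = 51 + 103·49/177 ≈ 79.51, so AQI = 80.
PM10: 170.53 lies in 159.25–212.76, so I_lo=151, I_hi=200, C_lo=159.25, C_hi=212.76.
(200−151)/(212.76−159.25) × (170.53−159.25) + 151 = 49/53.51 × 11.28 + 151 ≈ 161.33 → 161.
Sub-indices: PM2.5→70, O₃→167, NO₂→39, CO→104, SO₂→80, PM10→161. Overall AQI = max = 167; dominant pollutant is O₃.
AQI 167: Unhealthy.

167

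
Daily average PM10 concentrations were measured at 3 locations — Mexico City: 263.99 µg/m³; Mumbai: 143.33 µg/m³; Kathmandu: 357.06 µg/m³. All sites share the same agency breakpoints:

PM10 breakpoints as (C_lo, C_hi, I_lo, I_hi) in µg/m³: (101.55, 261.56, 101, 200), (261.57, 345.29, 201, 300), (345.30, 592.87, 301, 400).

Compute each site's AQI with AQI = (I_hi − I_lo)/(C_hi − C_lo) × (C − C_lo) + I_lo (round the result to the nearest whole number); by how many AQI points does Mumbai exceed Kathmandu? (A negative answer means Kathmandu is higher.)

Mexico City 263.99: bracket 261.57–345.29 → index 201–300; slope 99/83.72, offset 2.42.
AQI = 201 + 99/83.72·2.42 ≈ 203.86 ⇒ 204.
Mumbai: 143.33 lies in 101.55–261.56, so I_lo=101, I_hi=200, C_lo=101.55, C_hi=261.56.
(200−101)/(261.56−101.55) × (143.33−101.55) + 101 = 99/160.01 × 41.78 + 101 ≈ 126.85 → 127.
Kathmandu: 357.06 lies in 345.30–592.87, so I_lo=301, I_hi=400, C_lo=345.30, C_hi=592.87.
(400−301)/(592.87−345.30) × (357.06−345.30) + 301 = 99/247.57 × 11.76 + 301 ≈ 305.70 → 306.
AQIs: Mexico City=204, Mumbai=127, Kathmandu=306. Mumbai (127) − Kathmandu (306) = -179.

-179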